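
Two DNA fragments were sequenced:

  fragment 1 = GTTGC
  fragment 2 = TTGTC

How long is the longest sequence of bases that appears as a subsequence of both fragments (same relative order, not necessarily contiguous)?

4

Pick T [2,1], then T [3,2], then G [4,3], then C [5,5]; all 4 bases appear in both, in order. The LCS DP gives dp[5][5] = 4, so this is optimal.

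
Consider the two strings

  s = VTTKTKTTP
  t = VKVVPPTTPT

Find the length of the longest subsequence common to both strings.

Pick V [1,1], K [4,2], T [5,7], T [7,8], T [8,10]; all 5 characters appear in both, in order. The LCS DP gives dp[9][10] = 5, so this is optimal.

5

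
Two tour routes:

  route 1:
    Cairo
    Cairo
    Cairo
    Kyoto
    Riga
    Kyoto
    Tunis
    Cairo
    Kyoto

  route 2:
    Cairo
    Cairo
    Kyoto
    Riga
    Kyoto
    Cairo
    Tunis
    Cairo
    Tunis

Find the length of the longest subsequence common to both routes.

7

Pick Cairo (route 1 #2, route 2 #1), then Cairo (route 1 #3, route 2 #2), then Kyoto (route 1 #4, route 2 #3), then Riga (route 1 #5, route 2 #4), then Kyoto (route 1 #6, route 2 #5), then Tunis (route 1 #7, route 2 #7), then Cairo (route 1 #8, route 2 #8); all 7 stops appear in both, in order. The LCS DP gives dp[9][9] = 7, so this is optimal.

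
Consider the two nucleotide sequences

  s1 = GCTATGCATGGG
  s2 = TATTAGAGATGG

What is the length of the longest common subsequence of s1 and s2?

Pick T (s1 #3, s2 #1); then A (s1 #4, s2 #2); then T (s1 #5, s2 #4); then G (s1 #6, s2 #8); then A (s1 #8, s2 #9); then T (s1 #9, s2 #10); then G (s1 #11, s2 #11); then G (s1 #12, s2 #12); all 8 bases appear in both, in order, and the DP table's final entry dp[12][12] is also 8, so no common subsequence is longer.

8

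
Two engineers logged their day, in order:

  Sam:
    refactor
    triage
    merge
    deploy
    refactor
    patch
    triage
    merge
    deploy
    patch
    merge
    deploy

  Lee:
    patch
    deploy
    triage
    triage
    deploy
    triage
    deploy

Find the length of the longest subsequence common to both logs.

4

Match triage (Sam #2, Lee #4), deploy (Sam #4, Lee #5), triage (Sam #7, Lee #6), deploy (Sam #12, Lee #7) — 4 tasks in the same relative order in both. The LCS DP gives dp[12][7] = 4, so this is optimal.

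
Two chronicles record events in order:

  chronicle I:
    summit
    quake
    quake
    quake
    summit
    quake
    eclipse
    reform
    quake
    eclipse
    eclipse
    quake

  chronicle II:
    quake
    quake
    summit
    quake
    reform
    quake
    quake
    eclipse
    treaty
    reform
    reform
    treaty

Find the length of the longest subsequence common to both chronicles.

Pick quake (chronicle I #3, chronicle II #1), then quake (chronicle I #4, chronicle II #2), then summit (chronicle I #5, chronicle II #3), then quake (chronicle I #6, chronicle II #4), then reform (chronicle I #8, chronicle II #5), then quake (chronicle I #9, chronicle II #7), then eclipse (chronicle I #10, chronicle II #8); all 7 events appear in both, in order, and the DP table's final entry dp[12][12] is also 7, so no common subsequence is longer.

7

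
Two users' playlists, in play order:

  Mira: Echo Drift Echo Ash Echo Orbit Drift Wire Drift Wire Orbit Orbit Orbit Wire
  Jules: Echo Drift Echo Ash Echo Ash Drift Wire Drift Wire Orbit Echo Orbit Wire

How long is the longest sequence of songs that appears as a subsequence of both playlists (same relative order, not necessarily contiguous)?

12

Taking Echo at Mira[1]=Jules[1]; then Drift at Mira[2]=Jules[2]; then Echo at Mira[3]=Jules[3]; then Ash at Mira[4]=Jules[4]; then Echo at Mira[5]=Jules[5]; then Drift at Mira[7]=Jules[7]; then Wire at Mira[8]=Jules[8]; then Drift at Mira[9]=Jules[9]; then Wire at Mira[10]=Jules[10]; then Orbit at Mira[11]=Jules[11]; then Orbit at Mira[13]=Jules[13]; then Wire at Mira[14]=Jules[14] gives a common subsequence of length 12. dp[14][14] = 12 confirms this is the maximum.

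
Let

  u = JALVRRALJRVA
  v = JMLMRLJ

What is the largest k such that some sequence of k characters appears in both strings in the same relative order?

5

Pick J at u[1]=v[1] → L at u[3]=v[3] → R at u[6]=v[5] → L at u[8]=v[6] → J at u[9]=v[7]; all 5 characters appear in both, in order. dp[12][7] = 5 confirms this is the maximum.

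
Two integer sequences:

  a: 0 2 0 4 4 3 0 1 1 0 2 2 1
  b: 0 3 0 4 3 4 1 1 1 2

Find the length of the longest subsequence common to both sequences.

Pick 0 (a #1, b #1), 0 (a #3, b #3), 4 (a #4, b #4), 4 (a #5, b #6), 1 (a #8, b #8), 1 (a #9, b #9), 2 (a #12, b #10); all 7 values appear in both, in order. Since dp[13][10] = 7, nothing longer is possible.

7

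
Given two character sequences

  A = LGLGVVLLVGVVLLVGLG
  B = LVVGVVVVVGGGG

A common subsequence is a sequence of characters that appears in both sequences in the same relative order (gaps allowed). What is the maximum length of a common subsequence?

9

One common subsequence of length 9: L [1,1] → G [4,4] → V [5,5] → V [6,6] → V [9,7] → V [11,8] → V [12,9] → G [16,12] → G [18,13]. The LCS DP gives dp[18][13] = 9, so this is optimal.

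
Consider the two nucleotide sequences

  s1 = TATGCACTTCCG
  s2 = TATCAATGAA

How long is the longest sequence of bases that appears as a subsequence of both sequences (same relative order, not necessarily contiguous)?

Pick T [1,1], then A [2,2], then T [3,3], then C [5,4], then A [6,6], then T [9,7], then G [12,8]; all 7 bases appear in both, in order. Since dp[12][10] = 7, nothing longer is possible.

7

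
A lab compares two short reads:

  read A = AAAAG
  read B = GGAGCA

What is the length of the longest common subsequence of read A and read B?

Let dp[i][j] be the LCS length of the first i bases of read A and the first j bases of read B. dp[i][j] = dp[i-1][j-1]+1 when the i-th and j-th bases match, else max(dp[i-1][j], dp[i][j-1]).
    ·  G  G  A  G  C  A
 ·  0  0  0  0  0  0  0
 A  0  0  0  1  1  1  1
 A  0  0  0  1  1  1  2
 A  0  0  0  1  1  1  2
 A  0  0  0  1  1  1  2
 G  0  1  1  1  2  2  2
dp[5][6] = 2. One LCS (by backtracking along matches): AA.

2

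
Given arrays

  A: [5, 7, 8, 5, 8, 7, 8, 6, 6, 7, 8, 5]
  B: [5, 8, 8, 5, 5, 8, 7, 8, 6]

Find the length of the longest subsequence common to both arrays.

One common subsequence of length 7: 5 [1,1], 8 [3,3], 5 [4,5], 8 [5,6], 7 [6,7], 8 [7,8], 6 [9,9]. The LCS DP gives dp[12][9] = 7, so this is optimal.

7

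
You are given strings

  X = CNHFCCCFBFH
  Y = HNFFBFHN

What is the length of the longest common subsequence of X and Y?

Pick N at X[2]=Y[2]; then F at X[4]=Y[3]; then F at X[8]=Y[4]; then B at X[9]=Y[5]; then F at X[10]=Y[6]; then H at X[11]=Y[7]; all 6 characters appear in both, in order. The LCS DP gives dp[11][8] = 6, so this is optimal.

6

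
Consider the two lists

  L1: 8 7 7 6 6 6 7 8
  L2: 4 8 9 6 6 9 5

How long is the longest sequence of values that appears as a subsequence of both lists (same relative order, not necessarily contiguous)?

Taking 8 [1,2], 6 [4,4], 6 [5,5] gives a common subsequence of length 3. dp[8][7] = 3 confirms this is the maximum.

3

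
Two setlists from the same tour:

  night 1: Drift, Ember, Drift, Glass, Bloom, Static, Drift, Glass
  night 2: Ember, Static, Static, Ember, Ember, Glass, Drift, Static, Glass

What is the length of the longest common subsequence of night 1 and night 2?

4

Match Ember (night 1 #2, night 2 #5); then Drift (night 1 #3, night 2 #7); then Static (night 1 #6, night 2 #8); then Glass (night 1 #8, night 2 #9) — 4 songs in the same relative order in both. dp[8][9] = 4 confirms this is the maximum.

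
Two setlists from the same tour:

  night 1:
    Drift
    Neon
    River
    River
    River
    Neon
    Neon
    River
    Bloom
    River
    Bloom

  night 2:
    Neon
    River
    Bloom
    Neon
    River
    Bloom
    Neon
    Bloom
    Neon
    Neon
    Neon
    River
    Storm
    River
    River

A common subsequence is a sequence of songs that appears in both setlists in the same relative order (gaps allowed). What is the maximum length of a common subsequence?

7

Match Neon at night 1[2]=night 2[1], River at night 1[3]=night 2[2], River at night 1[4]=night 2[5], Neon at night 1[6]=night 2[10], Neon at night 1[7]=night 2[11], River at night 1[8]=night 2[14], River at night 1[10]=night 2[15] — 7 songs in the same relative order in both, and the DP table's final entry dp[11][15] is also 7, so no common subsequence is longer.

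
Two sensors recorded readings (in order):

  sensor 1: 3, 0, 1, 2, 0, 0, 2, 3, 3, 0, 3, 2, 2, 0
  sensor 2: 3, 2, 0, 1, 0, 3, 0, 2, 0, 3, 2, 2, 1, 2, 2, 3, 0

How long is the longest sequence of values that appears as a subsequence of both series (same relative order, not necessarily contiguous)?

Taking 3 at sensor 1[1]=sensor 2[1], 0 at sensor 1[2]=sensor 2[3], 1 at sensor 1[3]=sensor 2[4], 0 at sensor 1[5]=sensor 2[5], 0 at sensor 1[6]=sensor 2[7], 2 at sensor 1[7]=sensor 2[8], 0 at sensor 1[10]=sensor 2[9], 3 at sensor 1[11]=sensor 2[10], 2 at sensor 1[12]=sensor 2[14], 2 at sensor 1[13]=sensor 2[15], 0 at sensor 1[14]=sensor 2[17] gives a common subsequence of length 11. dp[14][17] = 11 confirms this is the maximum.

11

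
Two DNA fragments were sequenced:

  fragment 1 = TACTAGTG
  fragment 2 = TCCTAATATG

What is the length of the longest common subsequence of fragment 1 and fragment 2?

6

Let dp[i][j] be the LCS length of the first i bases of fragment 1 and the first j bases of fragment 2. dp[i][j] = dp[i-1][j-1]+1 when the i-th and j-th bases match, else max(dp[i-1][j], dp[i][j-1]).
    ·  T  C  C  T  A  A  T  A  T  G
 ·  0  0  0  0  0  0  0  0  0  0  0
 T  0  1  1  1  1  1  1  1  1  1  1
 A  0  1  1  1  1  2  2  2  2  2  2
 C  0  1  2  2  2  2  2  2  2  2  2
 T  0  1  2  2  3  3  3  3  3  3  3
 A  0  1  2  2  3  4  4  4  4  4  4
 G  0  1  2  2  3  4  4  4  4  4  5
 T  0  1  2  2  3  4  4  5  5  5  5
 G  0  1  2  2  3  4  4  5  5  5  6
dp[8][10] = 6. One LCS (by backtracking along matches): TATATG.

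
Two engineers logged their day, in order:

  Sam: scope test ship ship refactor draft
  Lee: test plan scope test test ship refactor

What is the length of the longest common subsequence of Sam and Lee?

4

Pick scope (Sam #1, Lee #3), then test (Sam #2, Lee #5), then ship (Sam #4, Lee #6), then refactor (Sam #5, Lee #7); all 4 tasks appear in both, in order, and the DP table's final entry dp[6][7] is also 4, so no common subsequence is longer.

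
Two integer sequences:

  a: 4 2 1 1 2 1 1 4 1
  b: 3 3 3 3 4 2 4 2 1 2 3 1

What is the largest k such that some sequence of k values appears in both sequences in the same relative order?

5

Let dp[i][j] be the LCS length of the first i values of a and the first j values of b. dp[i][j] = dp[i-1][j-1]+1 when the i-th and j-th values match, else max(dp[i-1][j], dp[i][j-1]).
    ·  3  3  3  3  4  2  4  2  1  2  3  1
 ·  0  0  0  0  0  0  0  0  0  0  0  0  0
 4  0  0  0  0  0  1  1  1  1  1  1  1  1
 2  0  0  0  0  0  1  2  2  2  2  2  2  2
 1  0  0  0  0  0  1  2  2  2  3  3  3  3
 1  0  0  0  0  0  1  2  2  2  3  3  3  4
 2  0  0  0  0  0  1  2  2  3  3  4  4  4
 1  0  0  0  0  0  1  2  2  3  4  4  4  5
 1  0  0  0  0  0  1  2  2  3  4  4  4  5
 4  0  0  0  0  0  1  2  3  3  4  4  4  5
 1  0  0  0  0  0  1  2  3  3  4  4  4  5
dp[9][12] = 5. One LCS (by backtracking along matches): 4, 2, 1, 2, 1.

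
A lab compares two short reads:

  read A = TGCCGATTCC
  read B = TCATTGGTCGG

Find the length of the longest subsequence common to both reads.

6

Let dp[i][j] be the LCS length of the first i bases of read A and the first j bases of read B. dp[i][j] = dp[i-1][j-1]+1 when the i-th and j-th bases match, else max(dp[i-1][j], dp[i][j-1]).
    ·  T  C  A  T  T  G  G  T  C  G  G
 ·  0  0  0  0  0  0  0  0  0  0  0  0
 T  0  1  1  1  1  1  1  1  1  1  1  1
 G  0  1  1  1  1  1  2  2  2  2  2  2
 C  0  1  2  2  2  2  2  2  2  3  3  3
 C  0  1  2  2  2  2  2  2  2  3  3  3
 G  0  1  2  2  2  2  3  3  3  3  4  4
 A  0  1  2  3  3  3  3  3  3  3  4  4
 T  0  1  2  3  4  4  4  4  4  4  4  4
 T  0  1  2  3  4  5  5  5  5  5  5  5
 C  0  1  2  3  4  5  5  5  5  6  6  6
 C  0  1  2  3  4  5  5  5  5  6  6  6
dp[10][11] = 6. One LCS (by backtracking along matches): TCATTC.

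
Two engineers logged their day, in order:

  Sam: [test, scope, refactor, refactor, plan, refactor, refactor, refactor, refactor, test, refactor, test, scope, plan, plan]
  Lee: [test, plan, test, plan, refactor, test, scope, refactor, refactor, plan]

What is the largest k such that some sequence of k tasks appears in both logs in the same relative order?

7

Pick test [1,1], plan [5,2], test [10,3], refactor [11,5], test [12,6], scope [13,7], plan [15,10]; all 7 tasks appear in both, in order. dp[15][10] = 7 confirms this is the maximum.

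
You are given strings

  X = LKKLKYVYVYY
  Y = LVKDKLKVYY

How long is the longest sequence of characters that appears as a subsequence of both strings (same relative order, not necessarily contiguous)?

8

One common subsequence of length 8: L at X[1]=Y[1] → K at X[2]=Y[3] → K at X[3]=Y[5] → L at X[4]=Y[6] → K at X[5]=Y[7] → V at X[9]=Y[8] → Y at X[10]=Y[9] → Y at X[11]=Y[10], and the DP table's final entry dp[11][10] is also 8, so no common subsequence is longer.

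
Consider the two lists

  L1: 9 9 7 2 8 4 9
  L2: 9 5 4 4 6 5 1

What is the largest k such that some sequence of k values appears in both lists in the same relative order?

2

Taking 9 [1,1], then 4 [6,4] gives a common subsequence of length 2. Since dp[7][7] = 2, nothing longer is possible.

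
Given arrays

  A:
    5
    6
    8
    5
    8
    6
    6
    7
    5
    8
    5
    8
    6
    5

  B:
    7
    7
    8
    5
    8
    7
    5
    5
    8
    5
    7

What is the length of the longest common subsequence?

8

Match 8 at A[3]=B[3], 5 at A[4]=B[4], 8 at A[5]=B[5], 7 at A[8]=B[6], 5 at A[9]=B[7], 5 at A[11]=B[8], 8 at A[12]=B[9], 5 at A[14]=B[10] — 8 values in the same relative order in both. dp[14][11] = 8 confirms this is the maximum.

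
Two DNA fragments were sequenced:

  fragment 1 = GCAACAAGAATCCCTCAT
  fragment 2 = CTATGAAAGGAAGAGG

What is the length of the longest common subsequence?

Pick C (fragment 1 #2, fragment 2 #1); then A (fragment 1 #3, fragment 2 #3); then A (fragment 1 #4, fragment 2 #6); then A (fragment 1 #6, fragment 2 #7); then A (fragment 1 #7, fragment 2 #8); then G (fragment 1 #8, fragment 2 #10); then A (fragment 1 #9, fragment 2 #11); then A (fragment 1 #10, fragment 2 #12); then A (fragment 1 #17, fragment 2 #14); all 9 bases appear in both, in order. Since dp[18][16] = 9, nothing longer is possible.

9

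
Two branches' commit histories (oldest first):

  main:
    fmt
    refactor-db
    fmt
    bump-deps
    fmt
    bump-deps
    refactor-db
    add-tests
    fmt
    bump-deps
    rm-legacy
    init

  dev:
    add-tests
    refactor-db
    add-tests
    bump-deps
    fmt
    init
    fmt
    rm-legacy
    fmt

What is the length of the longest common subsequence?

Taking refactor-db (main #2, dev #2) → bump-deps (main #4, dev #4) → fmt (main #5, dev #5) → fmt (main #9, dev #7) → rm-legacy (main #11, dev #8) gives a common subsequence of length 5. The LCS DP gives dp[12][9] = 5, so this is optimal.

5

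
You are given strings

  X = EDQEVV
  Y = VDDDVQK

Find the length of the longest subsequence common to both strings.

Taking D at X[2]=Y[4]; then Q at X[3]=Y[6] gives a common subsequence of length 2. The LCS DP gives dp[6][7] = 2, so this is optimal.

2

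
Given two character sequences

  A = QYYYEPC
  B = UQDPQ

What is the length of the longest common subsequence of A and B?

Match Q at A[1]=B[2], then P at A[6]=B[4] — 2 characters in the same relative order in both. The LCS DP gives dp[7][5] = 2, so this is optimal.

2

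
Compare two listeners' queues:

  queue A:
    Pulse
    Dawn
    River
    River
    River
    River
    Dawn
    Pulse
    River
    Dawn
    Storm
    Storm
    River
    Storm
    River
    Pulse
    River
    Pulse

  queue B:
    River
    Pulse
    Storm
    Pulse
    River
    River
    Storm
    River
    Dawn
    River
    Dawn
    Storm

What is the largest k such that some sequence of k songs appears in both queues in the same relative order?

8

Pick Pulse (queue A #1, queue B #4); then River (queue A #3, queue B #5); then River (queue A #4, queue B #6); then River (queue A #6, queue B #8); then Dawn (queue A #7, queue B #9); then River (queue A #9, queue B #10); then Dawn (queue A #10, queue B #11); then Storm (queue A #14, queue B #12); all 8 songs appear in both, in order, and the DP table's final entry dp[18][12] is also 8, so no common subsequence is longer.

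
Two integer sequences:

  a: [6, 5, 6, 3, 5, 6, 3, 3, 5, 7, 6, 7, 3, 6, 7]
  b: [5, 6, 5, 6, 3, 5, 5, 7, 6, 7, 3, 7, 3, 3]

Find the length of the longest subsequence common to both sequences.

11

Match 6 (a #1, b #2) → 5 (a #2, b #3) → 6 (a #3, b #4) → 3 (a #4, b #5) → 5 (a #5, b #6) → 5 (a #9, b #7) → 7 (a #10, b #8) → 6 (a #11, b #9) → 7 (a #12, b #10) → 3 (a #13, b #11) → 7 (a #15, b #12) — 11 values in the same relative order in both, and the DP table's final entry dp[15][14] is also 11, so no common subsequence is longer.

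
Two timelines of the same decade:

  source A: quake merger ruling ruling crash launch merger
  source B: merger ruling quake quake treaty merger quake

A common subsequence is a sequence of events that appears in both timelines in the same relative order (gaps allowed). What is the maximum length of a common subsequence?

3

One common subsequence of length 3: merger at source A[2]=source B[1] → ruling at source A[3]=source B[2] → merger at source A[7]=source B[6], and the DP table's final entry dp[7][7] is also 3, so no common subsequence is longer.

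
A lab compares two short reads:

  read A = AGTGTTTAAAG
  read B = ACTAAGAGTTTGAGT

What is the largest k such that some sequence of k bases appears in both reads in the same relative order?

Match A [1,5]; then G [2,6]; then G [4,8]; then T [5,9]; then T [6,10]; then T [7,11]; then A [10,13]; then G [11,14] — 8 bases in the same relative order in both, and the DP table's final entry dp[11][15] is also 8, so no common subsequence is longer.

8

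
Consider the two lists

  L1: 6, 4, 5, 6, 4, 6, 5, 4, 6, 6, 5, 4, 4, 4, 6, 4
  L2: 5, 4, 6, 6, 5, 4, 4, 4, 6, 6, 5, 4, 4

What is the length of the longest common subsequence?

One common subsequence of length 10: 4 [2,2], then 6 [4,3], then 6 [6,4], then 5 [7,5], then 4 [8,8], then 6 [9,9], then 6 [10,10], then 5 [11,11], then 4 [14,12], then 4 [16,13]. The LCS DP gives dp[16][13] = 10, so this is optimal.

10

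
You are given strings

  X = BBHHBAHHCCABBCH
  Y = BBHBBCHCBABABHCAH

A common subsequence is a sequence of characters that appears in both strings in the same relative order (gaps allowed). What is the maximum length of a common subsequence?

11

Taking B (X #1, Y #1), B (X #2, Y #2), H (X #3, Y #3), B (X #5, Y #5), H (X #8, Y #7), C (X #9, Y #8), A (X #11, Y #10), B (X #12, Y #11), B (X #13, Y #13), C (X #14, Y #15), H (X #15, Y #17) gives a common subsequence of length 11. Since dp[15][17] = 11, nothing longer is possible.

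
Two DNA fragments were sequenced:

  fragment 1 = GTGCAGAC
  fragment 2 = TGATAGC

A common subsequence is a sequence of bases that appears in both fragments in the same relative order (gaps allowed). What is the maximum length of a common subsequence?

Match G (fragment 1 #1, fragment 2 #2); then T (fragment 1 #2, fragment 2 #4); then A (fragment 1 #5, fragment 2 #5); then G (fragment 1 #6, fragment 2 #6); then C (fragment 1 #8, fragment 2 #7) — 5 bases in the same relative order in both. dp[8][7] = 5 confirms this is the maximum.

5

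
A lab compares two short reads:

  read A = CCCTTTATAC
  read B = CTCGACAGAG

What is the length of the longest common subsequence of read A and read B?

5

Let dp[i][j] be the LCS length of the first i bases of read A and the first j bases of read B. dp[i][j] = dp[i-1][j-1]+1 when the i-th and j-th bases match, else max(dp[i-1][j], dp[i][j-1]).
    ·  C  T  C  G  A  C  A  G  A  G
 ·  0  0  0  0  0  0  0  0  0  0  0
 C  0  1  1  1  1  1  1  1  1  1  1
 C  0  1  1  2  2  2  2  2  2  2  2
 C  0  1  1  2  2  2  3  3  3  3  3
 T  0  1  2  2  2  2  3  3  3  3  3
 T  0  1  2  2  2  2  3  3  3  3  3
 T  0  1  2  2  2  2  3  3  3  3  3
 A  0  1  2  2  2  3  3  4  4  4  4
 T  0  1  2  2  2  3  3  4  4  4  4
 A  0  1  2  2  2  3  3  4  4  5  5
 C  0  1  2  3  3  3  4  4  4  5  5
dp[10][10] = 5. One LCS (by backtracking along matches): CCCAA.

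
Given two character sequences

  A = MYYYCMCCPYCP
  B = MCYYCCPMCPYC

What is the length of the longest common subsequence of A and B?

9

Let dp[i][j] be the LCS length of the first i characters of A and the first j characters of B. dp[i][j] = dp[i-1][j-1]+1 when the i-th and j-th characters match, else max(dp[i-1][j], dp[i][j-1]).
    ·  M  C  Y  Y  C  C  P  M  C  P  Y  C
 ·  0  0  0  0  0  0  0  0  0  0  0  0  0
 M  0  1  1  1  1  1  1  1  1  1  1  1  1
 Y  0  1  1  2  2  2  2  2  2  2  2  2  2
 Y  0  1  1  2  3  3  3  3  3  3  3  3  3
 Y  0  1  1  2  3  3  3  3  3  3  3  4  4
 C  0  1  2  2  3  4  4  4  4  4  4  4  5
 M  0  1  2  2  3  4  4  4  5  5  5  5  5
 C  0  1  2  2  3  4  5  5  5  6  6  6  6
 C  0  1  2  2  3  4  5  5  5  6  6  6  7
 P  0  1  2  2  3  4  5  6  6  6  7  7  7
 Y  0  1  2  3  3  4  5  6  6  6  7  8  8
 C  0  1  2  3  3  4  5  6  6  7  7  8  9
 P  0  1  2  3  3  4  5  6  6  7  8  8  9
dp[12][12] = 9. One LCS (by backtracking along matches): MYYCMCPYC.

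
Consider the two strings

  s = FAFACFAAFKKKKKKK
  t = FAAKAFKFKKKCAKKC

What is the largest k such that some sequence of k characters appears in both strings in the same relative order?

Taking F (s #1, t #1); then A (s #2, t #2); then A (s #4, t #3); then A (s #8, t #5); then F (s #9, t #6); then K (s #10, t #7); then K (s #11, t #9); then K (s #12, t #10); then K (s #13, t #11); then K (s #14, t #14); then K (s #15, t #15) gives a common subsequence of length 11. The LCS DP gives dp[16][16] = 11, so this is optimal.

11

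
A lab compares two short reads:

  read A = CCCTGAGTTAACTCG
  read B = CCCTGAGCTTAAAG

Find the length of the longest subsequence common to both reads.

12

Taking C at read A[1]=read B[1] → C at read A[2]=read B[2] → C at read A[3]=read B[3] → T at read A[4]=read B[4] → G at read A[5]=read B[5] → A at read A[6]=read B[6] → G at read A[7]=read B[7] → T at read A[8]=read B[9] → T at read A[9]=read B[10] → A at read A[10]=read B[12] → A at read A[11]=read B[13] → G at read A[15]=read B[14] gives a common subsequence of length 12. The LCS DP gives dp[15][14] = 12, so this is optimal.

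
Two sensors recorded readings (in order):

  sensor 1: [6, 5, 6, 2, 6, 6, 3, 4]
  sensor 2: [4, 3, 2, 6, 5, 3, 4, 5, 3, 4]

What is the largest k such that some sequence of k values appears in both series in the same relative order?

Let dp[i][j] be the LCS length of the first i values of sensor 1 and the first j values of sensor 2. dp[i][j] = dp[i-1][j-1]+1 when the i-th and j-th values match, else max(dp[i-1][j], dp[i][j-1]).
    ·  4  3  2  6  5  3  4  5  3  4
 ·  0  0  0  0  0  0  0  0  0  0  0
 6  0  0  0  0  1  1  1  1  1  1  1
 5  0  0  0  0  1  2  2  2  2  2  2
 6  0  0  0  0  1  2  2  2  2  2  2
 2  0  0  0  1  1  2  2  2  2  2  2
 6  0  0  0  1  2  2  2  2  2  2  2
 6  0  0  0  1  2  2  2  2  2  2  2
 3  0  0  1  1  2  2  3  3  3  3  3
 4  0  1  1  1  2  2  3  4  4  4  4
dp[8][10] = 4. One LCS (by backtracking along matches): 6, 5, 3, 4.

4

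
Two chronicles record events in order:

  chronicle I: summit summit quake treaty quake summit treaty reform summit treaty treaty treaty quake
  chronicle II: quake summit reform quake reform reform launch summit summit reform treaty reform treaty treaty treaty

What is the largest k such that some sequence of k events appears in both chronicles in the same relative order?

One common subsequence of length 8: summit [1,2]; then summit [2,8]; then summit [6,9]; then treaty [7,11]; then reform [8,12]; then treaty [10,13]; then treaty [11,14]; then treaty [12,15]. dp[13][15] = 8 confirms this is the maximum.

8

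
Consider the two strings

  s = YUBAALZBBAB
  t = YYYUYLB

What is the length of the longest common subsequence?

Let dp[i][j] be the LCS length of the first i characters of s and the first j characters of t. dp[i][j] = dp[i-1][j-1]+1 when the i-th and j-th characters match, else max(dp[i-1][j], dp[i][j-1]).
    ·  Y  Y  Y  U  Y  L  B
 ·  0  0  0  0  0  0  0  0
 Y  0  1  1  1  1  1  1  1
 U  0  1  1  1  2  2  2  2
 B  0  1  1  1  2  2  2  3
 A  0  1  1  1  2  2  2  3
 A  0  1  1  1  2  2  2  3
 L  0  1  1  1  2  2  3  3
 Z  0  1  1  1  2  2  3  3
 B  0  1  1  1  2  2  3  4
 B  0  1  1  1  2  2  3  4
 A  0  1  1  1  2  2  3  4
 B  0  1  1  1  2  2  3  4
dp[11][7] = 4. One LCS (by backtracking along matches): YULB.

4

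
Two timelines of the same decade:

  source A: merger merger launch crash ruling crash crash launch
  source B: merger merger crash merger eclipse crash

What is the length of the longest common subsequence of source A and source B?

One common subsequence of length 4: merger (source A #1, source B #1) → merger (source A #2, source B #2) → crash (source A #4, source B #3) → crash (source A #7, source B #6). dp[8][6] = 4 confirms this is the maximum.

4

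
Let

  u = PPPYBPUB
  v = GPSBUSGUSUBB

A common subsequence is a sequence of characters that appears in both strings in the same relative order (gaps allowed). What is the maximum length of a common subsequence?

4

Let dp[i][j] be the LCS length of the first i characters of u and the first j characters of v. dp[i][j] = dp[i-1][j-1]+1 when the i-th and j-th characters match, else max(dp[i-1][j], dp[i][j-1]).
    ·  G  P  S  B  U  S  G  U  S  U  B  B
 ·  0  0  0  0  0  0  0  0  0  0  0  0  0
 P  0  0  1  1  1  1  1  1  1  1  1  1  1
 P  0  0  1  1  1  1  1  1  1  1  1  1  1
 P  0  0  1  1  1  1  1  1  1  1  1  1  1
 Y  0  0  1  1  1  1  1  1  1  1  1  1  1
 B  0  0  1  1  2  2  2  2  2  2  2  2  2
 P  0  0  1  1  2  2  2  2  2  2  2  2  2
 U  0  0  1  1  2  3  3  3  3  3  3  3  3
 B  0  0  1  1  2  3  3  3  3  3  3  4  4
dp[8][12] = 4. One LCS (by backtracking along matches): PBUB.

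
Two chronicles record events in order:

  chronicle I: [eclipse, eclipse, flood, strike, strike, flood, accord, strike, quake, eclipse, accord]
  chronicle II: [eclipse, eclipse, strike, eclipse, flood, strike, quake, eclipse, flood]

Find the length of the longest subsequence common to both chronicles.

7

Pick eclipse at chronicle I[1]=chronicle II[1], then eclipse at chronicle I[2]=chronicle II[2], then strike at chronicle I[4]=chronicle II[3], then flood at chronicle I[6]=chronicle II[5], then strike at chronicle I[8]=chronicle II[6], then quake at chronicle I[9]=chronicle II[7], then eclipse at chronicle I[10]=chronicle II[8]; all 7 events appear in both, in order, and the DP table's final entry dp[11][9] is also 7, so no common subsequence is longer.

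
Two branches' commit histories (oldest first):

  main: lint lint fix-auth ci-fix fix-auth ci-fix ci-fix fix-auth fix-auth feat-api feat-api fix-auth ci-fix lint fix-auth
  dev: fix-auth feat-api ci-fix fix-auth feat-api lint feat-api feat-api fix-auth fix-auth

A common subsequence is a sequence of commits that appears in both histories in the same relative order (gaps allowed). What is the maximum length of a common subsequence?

7

Taking fix-auth [3,1], then ci-fix [4,3], then fix-auth [5,4], then feat-api [10,7], then feat-api [11,8], then fix-auth [12,9], then fix-auth [15,10] gives a common subsequence of length 7. The LCS DP gives dp[15][10] = 7, so this is optimal.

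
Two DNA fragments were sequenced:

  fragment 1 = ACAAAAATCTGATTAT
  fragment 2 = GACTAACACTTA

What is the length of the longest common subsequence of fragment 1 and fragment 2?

Match A [1,2] → C [2,3] → A [3,5] → A [4,6] → A [7,8] → C [9,9] → T [13,10] → T [14,11] → A [15,12] — 9 bases in the same relative order in both. The LCS DP gives dp[16][12] = 9, so this is optimal.

9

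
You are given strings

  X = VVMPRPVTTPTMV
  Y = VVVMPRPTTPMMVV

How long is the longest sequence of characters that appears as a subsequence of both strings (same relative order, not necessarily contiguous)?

Match V [1,2], V [2,3], M [3,4], P [4,5], R [5,6], P [6,7], T [8,8], T [9,9], P [10,10], M [12,12], V [13,14] — 11 characters in the same relative order in both. dp[13][14] = 11 confirms this is the maximum.

11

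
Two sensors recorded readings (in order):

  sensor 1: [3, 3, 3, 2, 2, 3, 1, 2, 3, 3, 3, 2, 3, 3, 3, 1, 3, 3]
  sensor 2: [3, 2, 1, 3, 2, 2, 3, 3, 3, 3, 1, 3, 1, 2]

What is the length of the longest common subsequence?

One common subsequence of length 10: 3 (sensor 1 #1, sensor 2 #1) → 3 (sensor 1 #3, sensor 2 #4) → 2 (sensor 1 #4, sensor 2 #5) → 2 (sensor 1 #5, sensor 2 #6) → 3 (sensor 1 #6, sensor 2 #7) → 3 (sensor 1 #9, sensor 2 #8) → 3 (sensor 1 #10, sensor 2 #9) → 3 (sensor 1 #11, sensor 2 #10) → 3 (sensor 1 #15, sensor 2 #12) → 1 (sensor 1 #16, sensor 2 #13). dp[18][14] = 10 confirms this is the maximum.

10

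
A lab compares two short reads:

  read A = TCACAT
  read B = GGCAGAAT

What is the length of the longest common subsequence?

Let dp[i][j] be the LCS length of the first i bases of read A and the first j bases of read B. dp[i][j] = dp[i-1][j-1]+1 when the i-th and j-th bases match, else max(dp[i-1][j], dp[i][j-1]).
    ·  G  G  C  A  G  A  A  T
 ·  0  0  0  0  0  0  0  0  0
 T  0  0  0  0  0  0  0  0  1
 C  0  0  0  1  1  1  1  1  1
 A  0  0  0  1  2  2  2  2  2
 C  0  0  0  1  2  2  2  2  2
 A  0  0  0  1  2  2  3  3  3
 T  0  0  0  1  2  2  3  3  4
dp[6][8] = 4. One LCS (by backtracking along matches): CAAT.

4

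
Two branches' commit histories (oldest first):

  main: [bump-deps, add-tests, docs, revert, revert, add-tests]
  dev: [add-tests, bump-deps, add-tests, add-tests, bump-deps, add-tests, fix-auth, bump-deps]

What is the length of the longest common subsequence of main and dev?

One common subsequence of length 3: bump-deps [1,2] → add-tests [2,4] → add-tests [6,6]. Since dp[6][8] = 3, nothing longer is possible.

3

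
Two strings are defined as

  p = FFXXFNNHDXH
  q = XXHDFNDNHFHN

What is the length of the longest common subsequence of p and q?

7

Let dp[i][j] be the LCS length of the first i characters of p and the first j characters of q. dp[i][j] = dp[i-1][j-1]+1 when the i-th and j-th characters match, else max(dp[i-1][j], dp[i][j-1]).
    ·  X  X  H  D  F  N  D  N  H  F  H  N
 ·  0  0  0  0  0  0  0  0  0  0  0  0  0
 F  0  0  0  0  0  1  1  1  1  1  1  1  1
 F  0  0  0  0  0  1  1  1  1  1  2  2  2
 X  0  1  1  1  1  1  1  1  1  1  2  2  2
 X  0  1  2  2  2  2  2  2  2  2  2  2  2
 F  0  1  2  2  2  3  3  3  3  3  3  3  3
 N  0  1  2  2  2  3  4  4  4  4  4  4  4
 N  0  1  2  2  2  3  4  4  5  5  5  5  5
 H  0  1  2  3  3  3  4  4  5  6  6  6  6
 D  0  1  2  3  4  4  4  5  5  6  6  6  6
 X  0  1  2  3  4  4  4  5  5  6  6  6  6
 H  0  1  2  3  4  4  4  5  5  6  6  7  7
dp[11][12] = 7. One LCS (by backtracking along matches): XXFNNHH.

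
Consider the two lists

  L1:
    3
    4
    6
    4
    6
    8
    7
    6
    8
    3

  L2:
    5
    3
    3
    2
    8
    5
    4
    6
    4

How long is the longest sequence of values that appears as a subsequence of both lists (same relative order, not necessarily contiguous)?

Let dp[i][j] be the LCS length of the first i values of L1 and the first j values of L2. dp[i][j] = dp[i-1][j-1]+1 when the i-th and j-th values match, else max(dp[i-1][j], dp[i][j-1]).
    ·  5  3  3  2  8  5  4  6  4
 ·  0  0  0  0  0  0  0  0  0  0
 3  0  0  1  1  1  1  1  1  1  1
 4  0  0  1  1  1  1  1  2  2  2
 6  0  0  1  1  1  1  1  2  3  3
 4  0  0  1  1  1  1  1  2  3  4
 6  0  0  1  1  1  1  1  2  3  4
 8  0  0  1  1  1  2  2  2  3  4
 7  0  0  1  1  1  2  2  2  3  4
 6  0  0  1  1  1  2  2  2  3  4
 8  0  0  1  1  1  2  2  2  3  4
 3  0  0  1  2  2  2  2  2  3  4
dp[10][9] = 4. One LCS (by backtracking along matches): 3, 4, 6, 4.

4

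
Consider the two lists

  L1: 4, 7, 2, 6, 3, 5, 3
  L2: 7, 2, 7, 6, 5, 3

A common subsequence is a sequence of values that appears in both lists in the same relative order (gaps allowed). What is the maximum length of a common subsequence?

5

Let dp[i][j] be the LCS length of the first i values of L1 and the first j values of L2. dp[i][j] = dp[i-1][j-1]+1 when the i-th and j-th values match, else max(dp[i-1][j], dp[i][j-1]).
    ·  7  2  7  6  5  3
 ·  0  0  0  0  0  0  0
 4  0  0  0  0  0  0  0
 7  0  1  1  1  1  1  1
 2  0  1  2  2  2  2  2
 6  0  1  2  2  3  3  3
 3  0  1  2  2  3  3  4
 5  0  1  2  2  3  4  4
 3  0  1  2  2  3  4  5
dp[7][6] = 5. One LCS (by backtracking along matches): 7, 2, 6, 5, 3.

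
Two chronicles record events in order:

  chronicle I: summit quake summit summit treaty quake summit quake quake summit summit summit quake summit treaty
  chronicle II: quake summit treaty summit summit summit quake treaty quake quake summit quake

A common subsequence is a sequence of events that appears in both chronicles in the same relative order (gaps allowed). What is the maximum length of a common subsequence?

Pick summit [1,4] → summit [3,5] → summit [4,6] → treaty [5,8] → quake [8,9] → quake [9,10] → summit [12,11] → quake [13,12]; all 8 events appear in both, in order. Since dp[15][12] = 8, nothing longer is possible.

8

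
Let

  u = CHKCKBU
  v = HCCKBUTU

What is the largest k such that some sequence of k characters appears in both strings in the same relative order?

5

Let dp[i][j] be the LCS length of the first i characters of u and the first j characters of v. dp[i][j] = dp[i-1][j-1]+1 when the i-th and j-th characters match, else max(dp[i-1][j], dp[i][j-1]).
    ·  H  C  C  K  B  U  T  U
 ·  0  0  0  0  0  0  0  0  0
 C  0  0  1  1  1  1  1  1  1
 H  0  1  1  1  1  1  1  1  1
 K  0  1  1  1  2  2  2  2  2
 C  0  1  2  2  2  2  2  2  2
 K  0  1  2  2  3  3  3  3  3
 B  0  1  2  2  3  4  4  4  4
 U  0  1  2  2  3  4  5  5  5
dp[7][8] = 5. One LCS (by backtracking along matches): CCKBU.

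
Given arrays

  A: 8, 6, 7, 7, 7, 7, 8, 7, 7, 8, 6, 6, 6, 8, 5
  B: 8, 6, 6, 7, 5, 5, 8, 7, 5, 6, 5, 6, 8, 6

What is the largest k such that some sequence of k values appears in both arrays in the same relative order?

8

Taking 8 at A[1]=B[1]; then 6 at A[2]=B[3]; then 7 at A[3]=B[4]; then 8 at A[7]=B[7]; then 7 at A[8]=B[8]; then 6 at A[11]=B[10]; then 6 at A[12]=B[12]; then 6 at A[13]=B[14] gives a common subsequence of length 8. Since dp[15][14] = 8, nothing longer is possible.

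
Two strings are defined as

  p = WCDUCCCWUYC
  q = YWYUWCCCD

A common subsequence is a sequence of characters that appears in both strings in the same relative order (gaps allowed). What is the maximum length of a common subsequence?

5

Let dp[i][j] be the LCS length of the first i characters of p and the first j characters of q. dp[i][j] = dp[i-1][j-1]+1 when the i-th and j-th characters match, else max(dp[i-1][j], dp[i][j-1]).
    ·  Y  W  Y  U  W  C  C  C  D
 ·  0  0  0  0  0  0  0  0  0  0
 W  0  0  1  1  1  1  1  1  1  1
 C  0  0  1  1  1  1  2  2  2  2
 D  0  0  1  1  1  1  2  2  2  3
 U  0  0  1  1  2  2  2  2  2  3
 C  0  0  1  1  2  2  3  3  3  3
 C  0  0  1  1  2  2  3  4  4  4
 C  0  0  1  1  2  2  3  4  5  5
 W  0  0  1  1  2  3  3  4  5  5
 U  0  0  1  1  2  3  3  4  5  5
 Y  0  1  1  2  2  3  3  4  5  5
 C  0  1  1  2  2  3  4  4  5  5
dp[11][9] = 5. One LCS (by backtracking along matches): WUCCC.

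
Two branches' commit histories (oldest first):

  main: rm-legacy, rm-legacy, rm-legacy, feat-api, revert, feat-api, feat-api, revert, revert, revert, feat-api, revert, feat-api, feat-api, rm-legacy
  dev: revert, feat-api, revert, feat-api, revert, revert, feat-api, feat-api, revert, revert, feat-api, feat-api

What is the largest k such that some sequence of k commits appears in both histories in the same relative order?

9

Pick feat-api [4,2] → revert [5,3] → feat-api [7,4] → revert [8,5] → revert [9,6] → revert [10,9] → revert [12,10] → feat-api [13,11] → feat-api [14,12]; all 9 commits appear in both, in order. Since dp[15][12] = 9, nothing longer is possible.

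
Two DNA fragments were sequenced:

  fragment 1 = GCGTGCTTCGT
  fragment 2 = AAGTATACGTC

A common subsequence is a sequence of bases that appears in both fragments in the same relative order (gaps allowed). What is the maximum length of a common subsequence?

6

Taking G [3,3]; then T [4,4]; then T [7,6]; then C [9,8]; then G [10,9]; then T [11,10] gives a common subsequence of length 6. The LCS DP gives dp[11][11] = 6, so this is optimal.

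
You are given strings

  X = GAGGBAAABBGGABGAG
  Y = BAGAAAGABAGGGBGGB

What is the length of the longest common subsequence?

11

Taking G (X #1, Y #3), A (X #2, Y #4), A (X #6, Y #5), A (X #7, Y #6), A (X #8, Y #8), B (X #9, Y #9), G (X #11, Y #12), G (X #12, Y #13), B (X #14, Y #14), G (X #15, Y #15), G (X #17, Y #16) gives a common subsequence of length 11. The LCS DP gives dp[17][17] = 11, so this is optimal.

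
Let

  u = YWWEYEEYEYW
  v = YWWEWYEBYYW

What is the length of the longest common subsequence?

Pick Y [1,1] → W [2,2] → W [3,3] → E [4,4] → Y [5,6] → E [6,7] → Y [8,9] → Y [10,10] → W [11,11]; all 9 characters appear in both, in order, and the DP table's final entry dp[11][11] is also 9, so no common subsequence is longer.

9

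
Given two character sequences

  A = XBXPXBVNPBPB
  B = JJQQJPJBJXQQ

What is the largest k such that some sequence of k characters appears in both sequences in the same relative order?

Pick B [2,8] → X [3,10]; all 2 characters appear in both, in order. dp[12][12] = 2 confirms this is the maximum.

2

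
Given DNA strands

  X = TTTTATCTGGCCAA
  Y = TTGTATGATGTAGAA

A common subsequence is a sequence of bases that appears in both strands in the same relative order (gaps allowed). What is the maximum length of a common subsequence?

10

Taking T at X[1]=Y[1], then T at X[2]=Y[2], then T at X[3]=Y[4], then T at X[4]=Y[6], then A at X[5]=Y[8], then T at X[6]=Y[9], then T at X[8]=Y[11], then G at X[10]=Y[13], then A at X[13]=Y[14], then A at X[14]=Y[15] gives a common subsequence of length 10. The LCS DP gives dp[14][15] = 10, so this is optimal.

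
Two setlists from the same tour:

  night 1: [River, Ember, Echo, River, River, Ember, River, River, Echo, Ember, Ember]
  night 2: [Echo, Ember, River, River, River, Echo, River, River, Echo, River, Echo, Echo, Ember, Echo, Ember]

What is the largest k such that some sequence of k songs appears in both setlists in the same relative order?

8

Match River at night 1[1]=night 2[5] → Echo at night 1[3]=night 2[6] → River at night 1[4]=night 2[7] → River at night 1[5]=night 2[8] → River at night 1[7]=night 2[10] → Echo at night 1[9]=night 2[12] → Ember at night 1[10]=night 2[13] → Ember at night 1[11]=night 2[15] — 8 songs in the same relative order in both. Since dp[11][15] = 8, nothing longer is possible.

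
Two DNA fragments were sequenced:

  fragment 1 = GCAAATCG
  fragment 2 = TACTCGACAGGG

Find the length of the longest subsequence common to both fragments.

4

Taking G [1,6], C [2,8], A [3,9], G [8,12] gives a common subsequence of length 4. Since dp[8][12] = 4, nothing longer is possible.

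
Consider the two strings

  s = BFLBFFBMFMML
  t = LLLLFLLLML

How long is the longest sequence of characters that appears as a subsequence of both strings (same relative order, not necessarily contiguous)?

4

Match F (s #2, t #5) → L (s #3, t #8) → M (s #11, t #9) → L (s #12, t #10) — 4 characters in the same relative order in both. Since dp[12][10] = 4, nothing longer is possible.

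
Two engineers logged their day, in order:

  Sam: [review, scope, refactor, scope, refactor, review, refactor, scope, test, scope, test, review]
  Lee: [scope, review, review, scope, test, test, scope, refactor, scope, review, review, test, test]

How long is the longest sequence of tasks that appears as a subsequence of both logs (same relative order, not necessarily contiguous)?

Pick review [1,3]; then scope [2,7]; then refactor [3,8]; then scope [4,9]; then review [6,11]; then test [9,12]; then test [11,13]; all 7 tasks appear in both, in order. Since dp[12][13] = 7, nothing longer is possible.

7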